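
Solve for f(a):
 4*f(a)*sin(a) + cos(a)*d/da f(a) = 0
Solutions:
 f(a) = C1*cos(a)^4


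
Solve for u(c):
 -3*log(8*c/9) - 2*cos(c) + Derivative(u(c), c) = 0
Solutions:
 u(c) = C1 + 3*c*log(c) - 6*c*log(3) - 3*c + 9*c*log(2) + 2*sin(c)


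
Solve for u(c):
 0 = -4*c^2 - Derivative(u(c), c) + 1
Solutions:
 u(c) = C1 - 4*c^3/3 + c


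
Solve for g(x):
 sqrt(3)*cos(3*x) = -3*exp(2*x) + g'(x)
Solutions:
 g(x) = C1 + 3*exp(2*x)/2 + sqrt(3)*sin(3*x)/3


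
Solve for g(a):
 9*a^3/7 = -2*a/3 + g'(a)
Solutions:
 g(a) = C1 + 9*a^4/28 + a^2/3


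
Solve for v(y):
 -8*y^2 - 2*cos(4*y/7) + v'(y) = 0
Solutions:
 v(y) = C1 + 8*y^3/3 + 7*sin(4*y/7)/2


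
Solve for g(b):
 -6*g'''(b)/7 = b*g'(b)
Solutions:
 g(b) = C1 + Integral(C2*airyai(-6^(2/3)*7^(1/3)*b/6) + C3*airybi(-6^(2/3)*7^(1/3)*b/6), b)


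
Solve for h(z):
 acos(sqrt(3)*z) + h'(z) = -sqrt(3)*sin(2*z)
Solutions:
 h(z) = C1 - z*acos(sqrt(3)*z) + sqrt(3)*sqrt(1 - 3*z^2)/3 + sqrt(3)*cos(2*z)/2


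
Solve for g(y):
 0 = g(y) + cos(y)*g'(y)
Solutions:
 g(y) = C1*sqrt(sin(y) - 1)/sqrt(sin(y) + 1)


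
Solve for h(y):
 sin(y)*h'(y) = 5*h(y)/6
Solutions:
 h(y) = C1*(cos(y) - 1)^(5/12)/(cos(y) + 1)^(5/12)


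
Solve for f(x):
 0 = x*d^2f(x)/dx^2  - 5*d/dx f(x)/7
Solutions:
 f(x) = C1 + C2*x^(12/7)


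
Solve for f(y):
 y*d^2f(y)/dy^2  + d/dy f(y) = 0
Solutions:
 f(y) = C1 + C2*log(y)


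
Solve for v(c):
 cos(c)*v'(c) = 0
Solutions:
 v(c) = C1


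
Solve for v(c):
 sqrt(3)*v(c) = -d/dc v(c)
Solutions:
 v(c) = C1*exp(-sqrt(3)*c)


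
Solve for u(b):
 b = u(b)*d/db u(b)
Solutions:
 u(b) = -sqrt(C1 + b^2)
 u(b) = sqrt(C1 + b^2)


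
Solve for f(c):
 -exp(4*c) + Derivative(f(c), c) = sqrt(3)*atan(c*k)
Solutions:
 f(c) = C1 + sqrt(3)*Piecewise((c*atan(c*k) - log(c^2*k^2 + 1)/(2*k), Ne(k, 0)), (0, True)) + exp(4*c)/4


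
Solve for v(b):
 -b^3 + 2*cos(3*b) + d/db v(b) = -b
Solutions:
 v(b) = C1 + b^4/4 - b^2/2 - 2*sin(3*b)/3


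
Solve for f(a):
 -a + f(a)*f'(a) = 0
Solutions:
 f(a) = -sqrt(C1 + a^2)
 f(a) = sqrt(C1 + a^2)


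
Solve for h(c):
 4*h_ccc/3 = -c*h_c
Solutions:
 h(c) = C1 + Integral(C2*airyai(-6^(1/3)*c/2) + C3*airybi(-6^(1/3)*c/2), c)


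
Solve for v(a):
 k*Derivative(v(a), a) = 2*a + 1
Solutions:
 v(a) = C1 + a^2/k + a/k


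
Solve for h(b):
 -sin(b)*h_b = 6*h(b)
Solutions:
 h(b) = C1*(cos(b)^3 + 3*cos(b)^2 + 3*cos(b) + 1)/(cos(b)^3 - 3*cos(b)^2 + 3*cos(b) - 1)


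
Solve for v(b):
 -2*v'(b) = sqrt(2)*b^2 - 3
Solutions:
 v(b) = C1 - sqrt(2)*b^3/6 + 3*b/2


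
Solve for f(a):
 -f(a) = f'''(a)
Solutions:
 f(a) = C3*exp(-a) + (C1*sin(sqrt(3)*a/2) + C2*cos(sqrt(3)*a/2))*exp(a/2)


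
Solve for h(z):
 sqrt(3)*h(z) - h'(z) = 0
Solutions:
 h(z) = C1*exp(sqrt(3)*z)


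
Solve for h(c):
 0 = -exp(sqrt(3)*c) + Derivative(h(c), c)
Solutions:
 h(c) = C1 + sqrt(3)*exp(sqrt(3)*c)/3


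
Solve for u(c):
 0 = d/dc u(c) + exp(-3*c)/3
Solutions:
 u(c) = C1 + exp(-3*c)/9


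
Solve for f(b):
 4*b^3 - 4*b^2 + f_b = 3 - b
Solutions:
 f(b) = C1 - b^4 + 4*b^3/3 - b^2/2 + 3*b


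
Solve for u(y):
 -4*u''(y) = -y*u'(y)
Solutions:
 u(y) = C1 + C2*erfi(sqrt(2)*y/4)


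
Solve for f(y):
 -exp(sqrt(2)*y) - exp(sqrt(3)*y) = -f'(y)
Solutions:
 f(y) = C1 + sqrt(2)*exp(sqrt(2)*y)/2 + sqrt(3)*exp(sqrt(3)*y)/3


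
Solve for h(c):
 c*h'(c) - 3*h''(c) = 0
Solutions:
 h(c) = C1 + C2*erfi(sqrt(6)*c/6)


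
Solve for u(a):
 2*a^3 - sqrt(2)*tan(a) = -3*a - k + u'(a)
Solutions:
 u(a) = C1 + a^4/2 + 3*a^2/2 + a*k + sqrt(2)*log(cos(a))


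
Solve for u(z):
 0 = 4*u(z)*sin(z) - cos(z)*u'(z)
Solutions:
 u(z) = C1/cos(z)^4


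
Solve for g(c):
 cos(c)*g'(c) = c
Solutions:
 g(c) = C1 + Integral(c/cos(c), c)


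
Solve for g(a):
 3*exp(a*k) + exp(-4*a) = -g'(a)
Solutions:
 g(a) = C1 + exp(-4*a)/4 - 3*exp(a*k)/k


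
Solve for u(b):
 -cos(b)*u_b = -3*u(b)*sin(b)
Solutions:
 u(b) = C1/cos(b)^3


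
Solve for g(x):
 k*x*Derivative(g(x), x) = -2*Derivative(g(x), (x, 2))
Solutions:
 g(x) = Piecewise((-sqrt(pi)*C1*erf(sqrt(k)*x/2)/sqrt(k) - C2, (k > 0) | (k < 0)), (-C1*x - C2, True))


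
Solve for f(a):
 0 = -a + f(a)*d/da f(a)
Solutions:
 f(a) = -sqrt(C1 + a^2)
 f(a) = sqrt(C1 + a^2)


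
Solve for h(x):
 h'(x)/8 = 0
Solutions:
 h(x) = C1


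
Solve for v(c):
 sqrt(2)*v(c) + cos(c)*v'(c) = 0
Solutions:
 v(c) = C1*(sin(c) - 1)^(sqrt(2)/2)/(sin(c) + 1)^(sqrt(2)/2)


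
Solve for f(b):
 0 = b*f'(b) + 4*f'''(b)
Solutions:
 f(b) = C1 + Integral(C2*airyai(-2^(1/3)*b/2) + C3*airybi(-2^(1/3)*b/2), b)


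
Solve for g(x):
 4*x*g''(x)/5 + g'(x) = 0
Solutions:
 g(x) = C1 + C2/x^(1/4)


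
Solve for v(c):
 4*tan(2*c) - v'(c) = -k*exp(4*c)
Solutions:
 v(c) = C1 + k*exp(4*c)/4 - 2*log(cos(2*c))


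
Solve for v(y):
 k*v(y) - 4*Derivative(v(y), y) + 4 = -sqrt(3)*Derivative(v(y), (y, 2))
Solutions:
 v(y) = C1*exp(sqrt(3)*y*(2 - sqrt(-sqrt(3)*k + 4))/3) + C2*exp(sqrt(3)*y*(sqrt(-sqrt(3)*k + 4) + 2)/3) - 4/k


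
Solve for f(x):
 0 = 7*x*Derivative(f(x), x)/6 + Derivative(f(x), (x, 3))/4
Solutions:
 f(x) = C1 + Integral(C2*airyai(-14^(1/3)*3^(2/3)*x/3) + C3*airybi(-14^(1/3)*3^(2/3)*x/3), x)


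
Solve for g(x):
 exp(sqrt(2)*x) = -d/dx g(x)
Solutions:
 g(x) = C1 - sqrt(2)*exp(sqrt(2)*x)/2


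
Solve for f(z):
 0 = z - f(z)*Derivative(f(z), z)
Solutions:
 f(z) = -sqrt(C1 + z^2)
 f(z) = sqrt(C1 + z^2)


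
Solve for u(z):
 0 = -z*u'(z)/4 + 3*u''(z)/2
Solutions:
 u(z) = C1 + C2*erfi(sqrt(3)*z/6)


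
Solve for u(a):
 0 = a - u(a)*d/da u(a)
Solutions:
 u(a) = -sqrt(C1 + a^2)
 u(a) = sqrt(C1 + a^2)


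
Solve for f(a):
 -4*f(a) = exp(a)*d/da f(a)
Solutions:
 f(a) = C1*exp(4*exp(-a))


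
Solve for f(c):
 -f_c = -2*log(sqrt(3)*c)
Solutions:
 f(c) = C1 + 2*c*log(c) - 2*c + c*log(3)


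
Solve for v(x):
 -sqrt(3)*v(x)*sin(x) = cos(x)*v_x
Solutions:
 v(x) = C1*cos(x)^(sqrt(3))


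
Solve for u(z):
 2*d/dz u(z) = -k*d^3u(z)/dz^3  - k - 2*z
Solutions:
 u(z) = C1 + C2*exp(-sqrt(2)*z*sqrt(-1/k)) + C3*exp(sqrt(2)*z*sqrt(-1/k)) - k*z/2 - z^2/2


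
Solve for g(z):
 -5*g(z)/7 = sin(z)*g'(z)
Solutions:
 g(z) = C1*(cos(z) + 1)^(5/14)/(cos(z) - 1)^(5/14)


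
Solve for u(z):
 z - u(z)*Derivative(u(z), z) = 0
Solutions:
 u(z) = -sqrt(C1 + z^2)
 u(z) = sqrt(C1 + z^2)


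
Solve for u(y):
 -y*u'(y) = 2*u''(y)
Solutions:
 u(y) = C1 + C2*erf(y/2)


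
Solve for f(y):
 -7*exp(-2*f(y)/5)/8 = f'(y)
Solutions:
 f(y) = 5*log(-sqrt(C1 - 7*y)) - 5*log(10) + 5*log(5)/2
 f(y) = 5*log(C1 - 7*y)/2 - 5*log(10) + 5*log(5)/2


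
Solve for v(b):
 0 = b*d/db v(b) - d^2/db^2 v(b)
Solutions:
 v(b) = C1 + C2*erfi(sqrt(2)*b/2)


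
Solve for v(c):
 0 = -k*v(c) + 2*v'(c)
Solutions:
 v(c) = C1*exp(c*k/2)


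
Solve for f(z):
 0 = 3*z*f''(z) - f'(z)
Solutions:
 f(z) = C1 + C2*z^(4/3)


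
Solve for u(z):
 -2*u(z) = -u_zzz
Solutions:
 u(z) = C3*exp(2^(1/3)*z) + (C1*sin(2^(1/3)*sqrt(3)*z/2) + C2*cos(2^(1/3)*sqrt(3)*z/2))*exp(-2^(1/3)*z/2)


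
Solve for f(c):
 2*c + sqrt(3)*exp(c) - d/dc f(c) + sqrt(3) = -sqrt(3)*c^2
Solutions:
 f(c) = C1 + sqrt(3)*c^3/3 + c^2 + sqrt(3)*c + sqrt(3)*exp(c)


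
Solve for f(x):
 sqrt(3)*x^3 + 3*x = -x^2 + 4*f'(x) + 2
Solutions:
 f(x) = C1 + sqrt(3)*x^4/16 + x^3/12 + 3*x^2/8 - x/2


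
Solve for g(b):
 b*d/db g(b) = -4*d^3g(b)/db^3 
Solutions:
 g(b) = C1 + Integral(C2*airyai(-2^(1/3)*b/2) + C3*airybi(-2^(1/3)*b/2), b)


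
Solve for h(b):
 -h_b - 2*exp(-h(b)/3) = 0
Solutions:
 h(b) = 3*log(C1 - 2*b/3)


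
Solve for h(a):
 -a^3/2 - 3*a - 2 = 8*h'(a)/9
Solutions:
 h(a) = C1 - 9*a^4/64 - 27*a^2/16 - 9*a/4


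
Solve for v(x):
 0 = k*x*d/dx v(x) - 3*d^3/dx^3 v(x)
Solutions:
 v(x) = C1 + Integral(C2*airyai(3^(2/3)*k^(1/3)*x/3) + C3*airybi(3^(2/3)*k^(1/3)*x/3), x)


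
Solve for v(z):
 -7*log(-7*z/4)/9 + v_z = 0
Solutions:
 v(z) = C1 + 7*z*log(-z)/9 + 7*z*(-2*log(2) - 1 + log(7))/9


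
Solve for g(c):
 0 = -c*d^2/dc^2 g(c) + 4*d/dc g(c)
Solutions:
 g(c) = C1 + C2*c^5


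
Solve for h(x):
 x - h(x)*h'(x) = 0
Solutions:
 h(x) = -sqrt(C1 + x^2)
 h(x) = sqrt(C1 + x^2)


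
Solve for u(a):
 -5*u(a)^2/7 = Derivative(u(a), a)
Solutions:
 u(a) = 7/(C1 + 5*a)


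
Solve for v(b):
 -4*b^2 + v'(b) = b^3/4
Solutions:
 v(b) = C1 + b^4/16 + 4*b^3/3


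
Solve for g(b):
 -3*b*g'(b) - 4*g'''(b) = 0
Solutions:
 g(b) = C1 + Integral(C2*airyai(-6^(1/3)*b/2) + C3*airybi(-6^(1/3)*b/2), b)


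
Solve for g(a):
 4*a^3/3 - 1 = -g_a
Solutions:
 g(a) = C1 - a^4/3 + a


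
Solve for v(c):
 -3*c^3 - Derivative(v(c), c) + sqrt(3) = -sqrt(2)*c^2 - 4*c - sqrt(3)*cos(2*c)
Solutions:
 v(c) = C1 - 3*c^4/4 + sqrt(2)*c^3/3 + 2*c^2 + sqrt(3)*(c + sin(c)*cos(c))


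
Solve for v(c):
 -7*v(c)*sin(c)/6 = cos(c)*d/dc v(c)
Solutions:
 v(c) = C1*cos(c)^(7/6)


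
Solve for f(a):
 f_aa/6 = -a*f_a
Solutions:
 f(a) = C1 + C2*erf(sqrt(3)*a)


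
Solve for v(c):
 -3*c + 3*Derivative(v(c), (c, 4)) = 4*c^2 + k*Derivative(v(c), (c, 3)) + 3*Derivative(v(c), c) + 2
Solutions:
 v(c) = C1 + C2*exp(c*(-2*2^(1/3)*k^2/(-2*k^3 + sqrt(-4*k^6 + (2*k^3 + 729)^2) - 729)^(1/3) + 2*k - 2^(2/3)*(-2*k^3 + sqrt(-4*k^6 + (2*k^3 + 729)^2) - 729)^(1/3))/18) + C3*exp(c*(-8*2^(1/3)*k^2/((-1 + sqrt(3)*I)*(-2*k^3 + sqrt(-4*k^6 + (2*k^3 + 729)^2) - 729)^(1/3)) + 4*k + 2^(2/3)*(-2*k^3 + sqrt(-4*k^6 + (2*k^3 + 729)^2) - 729)^(1/3) - 2^(2/3)*sqrt(3)*I*(-2*k^3 + sqrt(-4*k^6 + (2*k^3 + 729)^2) - 729)^(1/3))/36) + C4*exp(c*(8*2^(1/3)*k^2/((1 + sqrt(3)*I)*(-2*k^3 + sqrt(-4*k^6 + (2*k^3 + 729)^2) - 729)^(1/3)) + 4*k + 2^(2/3)*(-2*k^3 + sqrt(-4*k^6 + (2*k^3 + 729)^2) - 729)^(1/3) + 2^(2/3)*sqrt(3)*I*(-2*k^3 + sqrt(-4*k^6 + (2*k^3 + 729)^2) - 729)^(1/3))/36) - 4*c^3/9 - c^2/2 + 8*c*k/9 - 2*c/3


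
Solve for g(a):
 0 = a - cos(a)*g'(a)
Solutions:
 g(a) = C1 + Integral(a/cos(a), a)


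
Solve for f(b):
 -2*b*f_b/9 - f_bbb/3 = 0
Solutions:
 f(b) = C1 + Integral(C2*airyai(-2^(1/3)*3^(2/3)*b/3) + C3*airybi(-2^(1/3)*3^(2/3)*b/3), b)


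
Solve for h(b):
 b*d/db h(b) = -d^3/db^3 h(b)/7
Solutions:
 h(b) = C1 + Integral(C2*airyai(-7^(1/3)*b) + C3*airybi(-7^(1/3)*b), b)


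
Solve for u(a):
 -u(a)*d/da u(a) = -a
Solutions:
 u(a) = -sqrt(C1 + a^2)
 u(a) = sqrt(C1 + a^2)


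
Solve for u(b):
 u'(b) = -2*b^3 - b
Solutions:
 u(b) = C1 - b^4/2 - b^2/2


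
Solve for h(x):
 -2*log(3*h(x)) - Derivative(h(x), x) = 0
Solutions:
 Integral(1/(log(_y) + log(3)), (_y, h(x)))/2 = C1 - x


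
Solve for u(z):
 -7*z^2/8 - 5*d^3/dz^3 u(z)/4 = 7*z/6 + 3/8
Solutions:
 u(z) = C1 + C2*z + C3*z^2 - 7*z^5/600 - 7*z^4/180 - z^3/20


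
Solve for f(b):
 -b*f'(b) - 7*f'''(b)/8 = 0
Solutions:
 f(b) = C1 + Integral(C2*airyai(-2*7^(2/3)*b/7) + C3*airybi(-2*7^(2/3)*b/7), b)


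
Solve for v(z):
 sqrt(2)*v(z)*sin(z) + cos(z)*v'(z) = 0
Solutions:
 v(z) = C1*cos(z)^(sqrt(2))


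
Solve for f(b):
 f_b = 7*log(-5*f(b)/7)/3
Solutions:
 -3*Integral(1/(log(-_y) - log(7) + log(5)), (_y, f(b)))/7 = C1 - b


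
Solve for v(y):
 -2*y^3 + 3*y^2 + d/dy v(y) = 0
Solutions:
 v(y) = C1 + y^4/2 - y^3


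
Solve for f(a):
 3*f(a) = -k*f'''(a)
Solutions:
 f(a) = C1*exp(3^(1/3)*a*(-1/k)^(1/3)) + C2*exp(a*(-1/k)^(1/3)*(-3^(1/3) + 3^(5/6)*I)/2) + C3*exp(-a*(-1/k)^(1/3)*(3^(1/3) + 3^(5/6)*I)/2)


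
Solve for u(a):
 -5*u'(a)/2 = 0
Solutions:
 u(a) = C1


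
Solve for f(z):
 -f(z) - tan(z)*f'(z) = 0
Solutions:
 f(z) = C1/sin(z)


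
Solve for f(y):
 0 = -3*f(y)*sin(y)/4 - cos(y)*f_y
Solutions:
 f(y) = C1*cos(y)^(3/4)


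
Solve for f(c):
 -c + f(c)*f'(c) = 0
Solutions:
 f(c) = -sqrt(C1 + c^2)
 f(c) = sqrt(C1 + c^2)


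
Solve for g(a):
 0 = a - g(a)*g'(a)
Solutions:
 g(a) = -sqrt(C1 + a^2)
 g(a) = sqrt(C1 + a^2)


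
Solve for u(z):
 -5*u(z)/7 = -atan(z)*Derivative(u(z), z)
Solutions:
 u(z) = C1*exp(5*Integral(1/atan(z), z)/7)


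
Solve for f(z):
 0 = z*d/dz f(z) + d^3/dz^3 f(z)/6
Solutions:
 f(z) = C1 + Integral(C2*airyai(-6^(1/3)*z) + C3*airybi(-6^(1/3)*z), z)


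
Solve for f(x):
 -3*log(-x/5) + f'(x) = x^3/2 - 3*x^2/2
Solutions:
 f(x) = C1 + x^4/8 - x^3/2 + 3*x*log(-x) + 3*x*(-log(5) - 1)


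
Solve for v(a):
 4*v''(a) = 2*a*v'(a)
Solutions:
 v(a) = C1 + C2*erfi(a/2)


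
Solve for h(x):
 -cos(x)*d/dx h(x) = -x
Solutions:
 h(x) = C1 + Integral(x/cos(x), x)


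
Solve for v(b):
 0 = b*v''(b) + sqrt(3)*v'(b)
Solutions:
 v(b) = C1 + C2*b^(1 - sqrt(3))


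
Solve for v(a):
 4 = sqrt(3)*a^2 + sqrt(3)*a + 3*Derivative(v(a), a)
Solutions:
 v(a) = C1 - sqrt(3)*a^3/9 - sqrt(3)*a^2/6 + 4*a/3


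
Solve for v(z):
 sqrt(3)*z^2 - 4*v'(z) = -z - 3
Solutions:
 v(z) = C1 + sqrt(3)*z^3/12 + z^2/8 + 3*z/4


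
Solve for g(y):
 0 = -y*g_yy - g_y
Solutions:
 g(y) = C1 + C2*log(y)


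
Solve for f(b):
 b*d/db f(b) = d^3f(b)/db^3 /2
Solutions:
 f(b) = C1 + Integral(C2*airyai(2^(1/3)*b) + C3*airybi(2^(1/3)*b), b)


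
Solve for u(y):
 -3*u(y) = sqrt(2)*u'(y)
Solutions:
 u(y) = C1*exp(-3*sqrt(2)*y/2)


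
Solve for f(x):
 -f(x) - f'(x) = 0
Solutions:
 f(x) = C1*exp(-x)


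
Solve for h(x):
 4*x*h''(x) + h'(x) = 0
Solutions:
 h(x) = C1 + C2*x^(3/4)


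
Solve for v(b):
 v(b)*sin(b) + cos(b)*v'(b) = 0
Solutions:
 v(b) = C1*cos(b)


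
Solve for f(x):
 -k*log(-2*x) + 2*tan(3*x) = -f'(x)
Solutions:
 f(x) = C1 + k*x*(log(-x) - 1) + k*x*log(2) + 2*log(cos(3*x))/3


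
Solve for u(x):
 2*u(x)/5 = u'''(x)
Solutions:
 u(x) = C3*exp(2^(1/3)*5^(2/3)*x/5) + (C1*sin(2^(1/3)*sqrt(3)*5^(2/3)*x/10) + C2*cos(2^(1/3)*sqrt(3)*5^(2/3)*x/10))*exp(-2^(1/3)*5^(2/3)*x/10)


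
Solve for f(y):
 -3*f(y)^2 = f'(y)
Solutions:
 f(y) = 1/(C1 + 3*y)


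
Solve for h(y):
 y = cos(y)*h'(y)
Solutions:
 h(y) = C1 + Integral(y/cos(y), y)


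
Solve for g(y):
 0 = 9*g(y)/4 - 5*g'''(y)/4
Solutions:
 g(y) = C3*exp(15^(2/3)*y/5) + (C1*sin(3*3^(1/6)*5^(2/3)*y/10) + C2*cos(3*3^(1/6)*5^(2/3)*y/10))*exp(-15^(2/3)*y/10)


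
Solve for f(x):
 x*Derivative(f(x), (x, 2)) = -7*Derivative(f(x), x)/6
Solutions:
 f(x) = C1 + C2/x^(1/6)


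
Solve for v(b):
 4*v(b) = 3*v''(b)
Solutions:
 v(b) = C1*exp(-2*sqrt(3)*b/3) + C2*exp(2*sqrt(3)*b/3)


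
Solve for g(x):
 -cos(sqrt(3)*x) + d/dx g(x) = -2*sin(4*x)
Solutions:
 g(x) = C1 + sqrt(3)*sin(sqrt(3)*x)/3 + cos(4*x)/2


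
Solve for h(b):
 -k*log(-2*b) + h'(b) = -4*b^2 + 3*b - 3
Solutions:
 h(b) = C1 - 4*b^3/3 + 3*b^2/2 + b*k*log(-b) + b*(-k + k*log(2) - 3)


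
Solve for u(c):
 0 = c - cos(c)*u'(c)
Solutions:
 u(c) = C1 + Integral(c/cos(c), c)


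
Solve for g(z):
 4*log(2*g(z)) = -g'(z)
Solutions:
 Integral(1/(log(_y) + log(2)), (_y, g(z)))/4 = C1 - z


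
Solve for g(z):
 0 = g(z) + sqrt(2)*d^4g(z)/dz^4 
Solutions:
 g(z) = (C1*sin(2^(3/8)*z/2) + C2*cos(2^(3/8)*z/2))*exp(-2^(3/8)*z/2) + (C3*sin(2^(3/8)*z/2) + C4*cos(2^(3/8)*z/2))*exp(2^(3/8)*z/2)


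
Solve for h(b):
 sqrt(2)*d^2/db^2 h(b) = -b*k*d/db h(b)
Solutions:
 h(b) = Piecewise((-2^(3/4)*sqrt(pi)*C1*erf(2^(1/4)*b*sqrt(k)/2)/(2*sqrt(k)) - C2, (k > 0) | (k < 0)), (-C1*b - C2, True))


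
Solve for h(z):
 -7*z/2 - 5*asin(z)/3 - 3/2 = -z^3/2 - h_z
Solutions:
 h(z) = C1 - z^4/8 + 7*z^2/4 + 5*z*asin(z)/3 + 3*z/2 + 5*sqrt(1 - z^2)/3


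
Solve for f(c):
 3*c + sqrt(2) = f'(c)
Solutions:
 f(c) = C1 + 3*c^2/2 + sqrt(2)*c


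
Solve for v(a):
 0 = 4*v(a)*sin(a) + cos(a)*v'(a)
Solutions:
 v(a) = C1*cos(a)^4


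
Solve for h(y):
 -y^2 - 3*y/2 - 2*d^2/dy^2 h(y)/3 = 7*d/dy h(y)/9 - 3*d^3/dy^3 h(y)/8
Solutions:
 h(y) = C1 + C2*exp(2*y*(4 - sqrt(58))/9) + C3*exp(2*y*(4 + sqrt(58))/9) - 3*y^3/7 + 27*y^2/196 - 2025*y/1372


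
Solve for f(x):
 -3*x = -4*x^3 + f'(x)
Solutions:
 f(x) = C1 + x^4 - 3*x^2/2


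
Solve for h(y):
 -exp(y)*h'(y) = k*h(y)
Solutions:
 h(y) = C1*exp(k*exp(-y))


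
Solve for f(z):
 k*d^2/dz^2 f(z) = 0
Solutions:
 f(z) = C1 + C2*z


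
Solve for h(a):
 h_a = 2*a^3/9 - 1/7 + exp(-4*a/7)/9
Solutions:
 h(a) = C1 + a^4/18 - a/7 - 7*exp(-4*a/7)/36


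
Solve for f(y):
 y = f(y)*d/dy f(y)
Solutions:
 f(y) = -sqrt(C1 + y^2)
 f(y) = sqrt(C1 + y^2)


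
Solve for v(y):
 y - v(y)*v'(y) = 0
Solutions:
 v(y) = -sqrt(C1 + y^2)
 v(y) = sqrt(C1 + y^2)


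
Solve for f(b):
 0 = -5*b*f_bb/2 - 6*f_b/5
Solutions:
 f(b) = C1 + C2*b^(13/25)


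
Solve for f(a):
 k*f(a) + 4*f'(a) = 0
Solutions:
 f(a) = C1*exp(-a*k/4)


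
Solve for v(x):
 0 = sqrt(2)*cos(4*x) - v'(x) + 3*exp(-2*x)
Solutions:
 v(x) = C1 + sqrt(2)*sin(4*x)/4 - 3*exp(-2*x)/2


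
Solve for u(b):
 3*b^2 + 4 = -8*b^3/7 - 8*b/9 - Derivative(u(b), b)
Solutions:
 u(b) = C1 - 2*b^4/7 - b^3 - 4*b^2/9 - 4*b


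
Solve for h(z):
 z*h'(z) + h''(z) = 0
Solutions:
 h(z) = C1 + C2*erf(sqrt(2)*z/2)


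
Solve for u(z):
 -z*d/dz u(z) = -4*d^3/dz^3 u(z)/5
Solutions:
 u(z) = C1 + Integral(C2*airyai(10^(1/3)*z/2) + C3*airybi(10^(1/3)*z/2), z)


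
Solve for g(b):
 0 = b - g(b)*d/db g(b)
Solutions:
 g(b) = -sqrt(C1 + b^2)
 g(b) = sqrt(C1 + b^2)


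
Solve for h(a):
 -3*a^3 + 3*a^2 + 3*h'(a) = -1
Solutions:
 h(a) = C1 + a^4/4 - a^3/3 - a/3


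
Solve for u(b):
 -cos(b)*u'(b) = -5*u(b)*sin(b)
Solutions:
 u(b) = C1/cos(b)^5


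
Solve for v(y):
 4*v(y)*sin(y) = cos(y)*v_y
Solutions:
 v(y) = C1/cos(y)^4


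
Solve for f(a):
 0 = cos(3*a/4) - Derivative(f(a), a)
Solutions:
 f(a) = C1 + 4*sin(3*a/4)/3


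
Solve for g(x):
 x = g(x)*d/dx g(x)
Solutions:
 g(x) = -sqrt(C1 + x^2)
 g(x) = sqrt(C1 + x^2)


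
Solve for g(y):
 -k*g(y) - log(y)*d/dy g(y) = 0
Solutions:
 g(y) = C1*exp(-k*li(y))


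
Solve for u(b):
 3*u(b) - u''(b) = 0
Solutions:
 u(b) = C1*exp(-sqrt(3)*b) + C2*exp(sqrt(3)*b)


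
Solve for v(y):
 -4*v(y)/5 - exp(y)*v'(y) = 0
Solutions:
 v(y) = C1*exp(4*exp(-y)/5)


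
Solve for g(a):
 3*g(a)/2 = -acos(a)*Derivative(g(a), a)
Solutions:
 g(a) = C1*exp(-3*Integral(1/acos(a), a)/2)


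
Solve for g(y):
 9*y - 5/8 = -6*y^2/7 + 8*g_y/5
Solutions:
 g(y) = C1 + 5*y^3/28 + 45*y^2/16 - 25*y/64


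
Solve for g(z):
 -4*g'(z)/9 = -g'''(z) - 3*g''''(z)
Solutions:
 g(z) = C1 + C2*exp(-z*((6*sqrt(78) + 53)^(-1/3) + 2 + (6*sqrt(78) + 53)^(1/3))/18)*sin(sqrt(3)*z*(-(6*sqrt(78) + 53)^(1/3) + (6*sqrt(78) + 53)^(-1/3))/18) + C3*exp(-z*((6*sqrt(78) + 53)^(-1/3) + 2 + (6*sqrt(78) + 53)^(1/3))/18)*cos(sqrt(3)*z*(-(6*sqrt(78) + 53)^(1/3) + (6*sqrt(78) + 53)^(-1/3))/18) + C4*exp(z*(-1 + (6*sqrt(78) + 53)^(-1/3) + (6*sqrt(78) + 53)^(1/3))/9)


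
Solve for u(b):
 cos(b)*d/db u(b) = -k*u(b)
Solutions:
 u(b) = C1*exp(k*(log(sin(b) - 1) - log(sin(b) + 1))/2)


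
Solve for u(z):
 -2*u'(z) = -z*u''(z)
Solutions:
 u(z) = C1 + C2*z^3


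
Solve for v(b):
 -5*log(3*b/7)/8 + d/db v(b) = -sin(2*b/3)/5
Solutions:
 v(b) = C1 + 5*b*log(b)/8 - 5*b*log(7)/8 - 5*b/8 + 5*b*log(3)/8 + 3*cos(2*b/3)/10


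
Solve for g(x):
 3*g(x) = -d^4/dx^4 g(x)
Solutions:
 g(x) = (C1*sin(sqrt(2)*3^(1/4)*x/2) + C2*cos(sqrt(2)*3^(1/4)*x/2))*exp(-sqrt(2)*3^(1/4)*x/2) + (C3*sin(sqrt(2)*3^(1/4)*x/2) + C4*cos(sqrt(2)*3^(1/4)*x/2))*exp(sqrt(2)*3^(1/4)*x/2)


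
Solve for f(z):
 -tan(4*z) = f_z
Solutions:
 f(z) = C1 + log(cos(4*z))/4


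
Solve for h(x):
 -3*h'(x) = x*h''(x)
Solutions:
 h(x) = C1 + C2/x^2


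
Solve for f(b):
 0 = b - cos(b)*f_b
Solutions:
 f(b) = C1 + Integral(b/cos(b), b)


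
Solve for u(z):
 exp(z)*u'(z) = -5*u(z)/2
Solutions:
 u(z) = C1*exp(5*exp(-z)/2)


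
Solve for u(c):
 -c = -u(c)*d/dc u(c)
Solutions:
 u(c) = -sqrt(C1 + c^2)
 u(c) = sqrt(C1 + c^2)


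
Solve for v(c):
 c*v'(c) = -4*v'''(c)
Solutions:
 v(c) = C1 + Integral(C2*airyai(-2^(1/3)*c/2) + C3*airybi(-2^(1/3)*c/2), c)


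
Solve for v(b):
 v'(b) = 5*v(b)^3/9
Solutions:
 v(b) = -3*sqrt(2)*sqrt(-1/(C1 + 5*b))/2
 v(b) = 3*sqrt(2)*sqrt(-1/(C1 + 5*b))/2


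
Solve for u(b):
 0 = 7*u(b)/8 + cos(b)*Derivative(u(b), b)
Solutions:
 u(b) = C1*(sin(b) - 1)^(7/16)/(sin(b) + 1)^(7/16)


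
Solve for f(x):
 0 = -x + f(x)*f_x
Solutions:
 f(x) = -sqrt(C1 + x^2)
 f(x) = sqrt(C1 + x^2)


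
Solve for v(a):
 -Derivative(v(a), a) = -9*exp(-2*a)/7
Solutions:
 v(a) = C1 - 9*exp(-2*a)/14


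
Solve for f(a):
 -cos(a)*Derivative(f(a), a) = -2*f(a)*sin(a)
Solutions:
 f(a) = C1/cos(a)^2


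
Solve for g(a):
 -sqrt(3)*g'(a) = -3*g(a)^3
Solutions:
 g(a) = -sqrt(2)*sqrt(-1/(C1 + sqrt(3)*a))/2
 g(a) = sqrt(2)*sqrt(-1/(C1 + sqrt(3)*a))/2


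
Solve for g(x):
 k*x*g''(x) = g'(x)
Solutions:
 g(x) = C1 + x^(((re(k) + 1)*re(k) + im(k)^2)/(re(k)^2 + im(k)^2))*(C2*sin(log(x)*Abs(im(k))/(re(k)^2 + im(k)^2)) + C3*cos(log(x)*im(k)/(re(k)^2 + im(k)^2)))


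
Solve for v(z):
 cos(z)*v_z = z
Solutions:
 v(z) = C1 + Integral(z/cos(z), z)


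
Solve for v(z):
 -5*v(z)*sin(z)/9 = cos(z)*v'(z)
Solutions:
 v(z) = C1*cos(z)^(5/9)


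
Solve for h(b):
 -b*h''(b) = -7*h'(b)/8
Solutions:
 h(b) = C1 + C2*b^(15/8)


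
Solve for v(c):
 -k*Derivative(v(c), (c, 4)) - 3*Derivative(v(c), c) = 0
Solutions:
 v(c) = C1 + C2*exp(3^(1/3)*c*(-1/k)^(1/3)) + C3*exp(c*(-1/k)^(1/3)*(-3^(1/3) + 3^(5/6)*I)/2) + C4*exp(-c*(-1/k)^(1/3)*(3^(1/3) + 3^(5/6)*I)/2)


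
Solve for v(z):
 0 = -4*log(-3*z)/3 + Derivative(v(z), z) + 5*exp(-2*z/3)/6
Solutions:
 v(z) = C1 + 4*z*log(-z)/3 + 4*z*(-1 + log(3))/3 + 5*exp(-2*z/3)/4


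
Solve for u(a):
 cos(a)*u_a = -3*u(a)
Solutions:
 u(a) = C1*(sin(a) - 1)^(3/2)/(sin(a) + 1)^(3/2)


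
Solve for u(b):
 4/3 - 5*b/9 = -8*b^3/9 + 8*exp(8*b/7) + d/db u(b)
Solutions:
 u(b) = C1 + 2*b^4/9 - 5*b^2/18 + 4*b/3 - 7*exp(8*b/7)


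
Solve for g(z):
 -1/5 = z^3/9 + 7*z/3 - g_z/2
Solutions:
 g(z) = C1 + z^4/18 + 7*z^2/3 + 2*z/5


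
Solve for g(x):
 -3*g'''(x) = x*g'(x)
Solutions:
 g(x) = C1 + Integral(C2*airyai(-3^(2/3)*x/3) + C3*airybi(-3^(2/3)*x/3), x)


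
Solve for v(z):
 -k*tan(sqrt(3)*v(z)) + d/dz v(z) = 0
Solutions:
 v(z) = sqrt(3)*(pi - asin(C1*exp(sqrt(3)*k*z)))/3
 v(z) = sqrt(3)*asin(C1*exp(sqrt(3)*k*z))/3


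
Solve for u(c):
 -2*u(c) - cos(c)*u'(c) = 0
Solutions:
 u(c) = C1*(sin(c) - 1)/(sin(c) + 1)


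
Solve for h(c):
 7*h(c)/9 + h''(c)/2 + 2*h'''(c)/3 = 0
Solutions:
 h(c) = C1*exp(c*(-6 + 3*3^(1/3)/(4*sqrt(826) + 115)^(1/3) + 3^(2/3)*(4*sqrt(826) + 115)^(1/3))/24)*sin(3^(1/6)*c*(-(4*sqrt(826) + 115)^(1/3) + 3^(2/3)/(4*sqrt(826) + 115)^(1/3))/8) + C2*exp(c*(-6 + 3*3^(1/3)/(4*sqrt(826) + 115)^(1/3) + 3^(2/3)*(4*sqrt(826) + 115)^(1/3))/24)*cos(3^(1/6)*c*(-(4*sqrt(826) + 115)^(1/3) + 3^(2/3)/(4*sqrt(826) + 115)^(1/3))/8) + C3*exp(-c*(3*3^(1/3)/(4*sqrt(826) + 115)^(1/3) + 3 + 3^(2/3)*(4*sqrt(826) + 115)^(1/3))/12)


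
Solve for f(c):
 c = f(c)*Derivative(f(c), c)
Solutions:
 f(c) = -sqrt(C1 + c^2)
 f(c) = sqrt(C1 + c^2)


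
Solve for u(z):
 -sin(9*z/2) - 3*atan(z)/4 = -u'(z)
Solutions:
 u(z) = C1 + 3*z*atan(z)/4 - 3*log(z^2 + 1)/8 - 2*cos(9*z/2)/9


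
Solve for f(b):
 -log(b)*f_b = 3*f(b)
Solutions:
 f(b) = C1*exp(-3*li(b))


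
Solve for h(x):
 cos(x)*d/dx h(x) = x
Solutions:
 h(x) = C1 + Integral(x/cos(x), x)


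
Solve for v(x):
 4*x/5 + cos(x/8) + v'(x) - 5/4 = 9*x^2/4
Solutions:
 v(x) = C1 + 3*x^3/4 - 2*x^2/5 + 5*x/4 - 8*sin(x/8)


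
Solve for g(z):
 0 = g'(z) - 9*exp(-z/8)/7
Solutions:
 g(z) = C1 - 72*exp(-z/8)/7


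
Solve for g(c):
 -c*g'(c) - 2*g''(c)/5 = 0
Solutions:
 g(c) = C1 + C2*erf(sqrt(5)*c/2)


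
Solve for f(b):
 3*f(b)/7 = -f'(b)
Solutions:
 f(b) = C1*exp(-3*b/7)


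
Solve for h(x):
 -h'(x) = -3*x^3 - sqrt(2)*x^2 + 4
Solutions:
 h(x) = C1 + 3*x^4/4 + sqrt(2)*x^3/3 - 4*x


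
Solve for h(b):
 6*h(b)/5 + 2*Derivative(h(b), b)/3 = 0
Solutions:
 h(b) = C1*exp(-9*b/5)


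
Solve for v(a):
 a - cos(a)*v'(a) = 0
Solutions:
 v(a) = C1 + Integral(a/cos(a), a)


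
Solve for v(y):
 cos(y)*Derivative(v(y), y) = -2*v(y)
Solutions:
 v(y) = C1*(sin(y) - 1)/(sin(y) + 1)


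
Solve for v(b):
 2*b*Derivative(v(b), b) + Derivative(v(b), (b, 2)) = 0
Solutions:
 v(b) = C1 + C2*erf(b)


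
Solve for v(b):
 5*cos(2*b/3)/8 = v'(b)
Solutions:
 v(b) = C1 + 15*sin(2*b/3)/16


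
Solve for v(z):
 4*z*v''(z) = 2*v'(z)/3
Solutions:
 v(z) = C1 + C2*z^(7/6)


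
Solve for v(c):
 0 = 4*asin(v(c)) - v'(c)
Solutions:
 Integral(1/asin(_y), (_y, v(c))) = C1 + 4*c


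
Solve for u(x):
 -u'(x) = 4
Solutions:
 u(x) = C1 - 4*x


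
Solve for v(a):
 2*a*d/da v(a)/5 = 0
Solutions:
 v(a) = C1


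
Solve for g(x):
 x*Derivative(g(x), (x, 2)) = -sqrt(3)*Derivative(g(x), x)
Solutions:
 g(x) = C1 + C2*x^(1 - sqrt(3))


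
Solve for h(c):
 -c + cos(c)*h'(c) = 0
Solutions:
 h(c) = C1 + Integral(c/cos(c), c)


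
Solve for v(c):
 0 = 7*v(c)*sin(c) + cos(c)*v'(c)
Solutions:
 v(c) = C1*cos(c)^7


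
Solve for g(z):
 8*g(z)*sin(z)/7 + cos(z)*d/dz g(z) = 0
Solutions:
 g(z) = C1*cos(z)^(8/7)


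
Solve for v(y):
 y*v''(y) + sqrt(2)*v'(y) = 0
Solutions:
 v(y) = C1 + C2*y^(1 - sqrt(2))


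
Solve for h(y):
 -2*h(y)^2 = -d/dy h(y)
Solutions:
 h(y) = -1/(C1 + 2*y)


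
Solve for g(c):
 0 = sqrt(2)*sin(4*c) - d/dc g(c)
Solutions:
 g(c) = C1 - sqrt(2)*cos(4*c)/4


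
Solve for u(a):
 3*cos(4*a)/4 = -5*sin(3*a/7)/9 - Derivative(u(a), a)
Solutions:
 u(a) = C1 - 3*sin(4*a)/16 + 35*cos(3*a/7)/27


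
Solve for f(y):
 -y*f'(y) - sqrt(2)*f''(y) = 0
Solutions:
 f(y) = C1 + C2*erf(2^(1/4)*y/2)


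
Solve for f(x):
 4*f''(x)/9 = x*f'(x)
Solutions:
 f(x) = C1 + C2*erfi(3*sqrt(2)*x/4)


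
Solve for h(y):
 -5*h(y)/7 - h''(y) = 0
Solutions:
 h(y) = C1*sin(sqrt(35)*y/7) + C2*cos(sqrt(35)*y/7)


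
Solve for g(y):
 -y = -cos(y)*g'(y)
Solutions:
 g(y) = C1 + Integral(y/cos(y), y)


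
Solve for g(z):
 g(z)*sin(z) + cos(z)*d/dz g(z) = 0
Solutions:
 g(z) = C1*cos(z)


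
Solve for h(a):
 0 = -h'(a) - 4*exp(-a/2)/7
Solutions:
 h(a) = C1 + 8*exp(-a/2)/7


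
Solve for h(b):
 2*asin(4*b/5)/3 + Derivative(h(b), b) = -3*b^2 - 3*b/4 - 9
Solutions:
 h(b) = C1 - b^3 - 3*b^2/8 - 2*b*asin(4*b/5)/3 - 9*b - sqrt(25 - 16*b^2)/6


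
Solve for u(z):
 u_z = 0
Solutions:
 u(z) = C1


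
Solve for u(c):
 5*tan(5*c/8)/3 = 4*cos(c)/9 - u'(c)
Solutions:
 u(c) = C1 + 8*log(cos(5*c/8))/3 + 4*sin(c)/9


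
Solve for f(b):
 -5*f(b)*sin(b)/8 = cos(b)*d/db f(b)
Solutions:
 f(b) = C1*cos(b)^(5/8)


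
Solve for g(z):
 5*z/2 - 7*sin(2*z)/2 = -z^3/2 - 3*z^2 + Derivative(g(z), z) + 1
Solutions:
 g(z) = C1 + z^4/8 + z^3 + 5*z^2/4 - z + 7*cos(2*z)/4


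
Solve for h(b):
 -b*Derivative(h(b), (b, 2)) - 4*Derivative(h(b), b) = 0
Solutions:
 h(b) = C1 + C2/b^3


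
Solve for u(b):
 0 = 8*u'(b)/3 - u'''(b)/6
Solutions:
 u(b) = C1 + C2*exp(-4*b) + C3*exp(4*b)


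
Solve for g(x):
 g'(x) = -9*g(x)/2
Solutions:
 g(x) = C1*exp(-9*x/2)


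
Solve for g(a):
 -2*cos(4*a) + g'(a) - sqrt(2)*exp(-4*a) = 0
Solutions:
 g(a) = C1 + sin(4*a)/2 - sqrt(2)*exp(-4*a)/4


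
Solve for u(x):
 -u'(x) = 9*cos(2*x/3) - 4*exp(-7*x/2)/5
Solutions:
 u(x) = C1 - 27*sin(2*x/3)/2 - 8*exp(-7*x/2)/35


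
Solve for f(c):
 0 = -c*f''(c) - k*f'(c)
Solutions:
 f(c) = C1 + c^(1 - re(k))*(C2*sin(log(c)*Abs(im(k))) + C3*cos(log(c)*im(k)))


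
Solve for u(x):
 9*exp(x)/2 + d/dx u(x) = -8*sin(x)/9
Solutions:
 u(x) = C1 - 9*exp(x)/2 + 8*cos(x)/9


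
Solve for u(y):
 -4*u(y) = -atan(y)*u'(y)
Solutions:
 u(y) = C1*exp(4*Integral(1/atan(y), y))


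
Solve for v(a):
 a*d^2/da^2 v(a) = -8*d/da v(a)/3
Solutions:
 v(a) = C1 + C2/a^(5/3)


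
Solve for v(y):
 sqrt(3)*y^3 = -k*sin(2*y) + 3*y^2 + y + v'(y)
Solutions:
 v(y) = C1 - k*cos(2*y)/2 + sqrt(3)*y^4/4 - y^3 - y^2/2


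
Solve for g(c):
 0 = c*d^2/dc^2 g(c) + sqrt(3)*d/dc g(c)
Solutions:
 g(c) = C1 + C2*c^(1 - sqrt(3))


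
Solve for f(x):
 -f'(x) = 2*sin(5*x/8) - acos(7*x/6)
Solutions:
 f(x) = C1 + x*acos(7*x/6) - sqrt(36 - 49*x^2)/7 + 16*cos(5*x/8)/5


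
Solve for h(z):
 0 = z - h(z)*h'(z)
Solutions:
 h(z) = -sqrt(C1 + z^2)
 h(z) = sqrt(C1 + z^2)


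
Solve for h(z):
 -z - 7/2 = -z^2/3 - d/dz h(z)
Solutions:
 h(z) = C1 - z^3/9 + z^2/2 + 7*z/2


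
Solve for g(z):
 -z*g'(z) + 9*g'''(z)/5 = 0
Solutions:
 g(z) = C1 + Integral(C2*airyai(15^(1/3)*z/3) + C3*airybi(15^(1/3)*z/3), z)


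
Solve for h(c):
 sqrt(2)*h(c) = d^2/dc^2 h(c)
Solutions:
 h(c) = C1*exp(-2^(1/4)*c) + C2*exp(2^(1/4)*c)


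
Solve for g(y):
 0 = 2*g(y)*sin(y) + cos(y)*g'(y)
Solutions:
 g(y) = C1*cos(y)^2


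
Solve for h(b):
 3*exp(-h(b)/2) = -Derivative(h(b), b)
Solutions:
 h(b) = 2*log(C1 - 3*b/2)


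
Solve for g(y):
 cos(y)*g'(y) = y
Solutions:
 g(y) = C1 + Integral(y/cos(y), y)


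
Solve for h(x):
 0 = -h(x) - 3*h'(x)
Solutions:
 h(x) = C1*exp(-x/3)


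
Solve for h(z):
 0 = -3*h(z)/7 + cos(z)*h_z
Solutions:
 h(z) = C1*(sin(z) + 1)^(3/14)/(sin(z) - 1)^(3/14)


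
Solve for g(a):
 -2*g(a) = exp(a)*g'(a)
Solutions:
 g(a) = C1*exp(2*exp(-a))


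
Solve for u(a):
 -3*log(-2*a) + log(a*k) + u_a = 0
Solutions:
 u(a) = C1 + a*(-log(-k) - 2 + 3*log(2)) + 2*a*log(-a)


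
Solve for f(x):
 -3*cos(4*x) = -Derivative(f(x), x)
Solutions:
 f(x) = C1 + 3*sin(4*x)/4


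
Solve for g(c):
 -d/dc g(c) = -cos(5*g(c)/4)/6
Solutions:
 -c/6 - 2*log(sin(5*g(c)/4) - 1)/5 + 2*log(sin(5*g(c)/4) + 1)/5 = C1


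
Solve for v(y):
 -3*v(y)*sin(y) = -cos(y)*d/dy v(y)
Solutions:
 v(y) = C1/cos(y)^3


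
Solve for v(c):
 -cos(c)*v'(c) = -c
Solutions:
 v(c) = C1 + Integral(c/cos(c), c)


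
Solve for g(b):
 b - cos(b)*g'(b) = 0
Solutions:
 g(b) = C1 + Integral(b/cos(b), b)


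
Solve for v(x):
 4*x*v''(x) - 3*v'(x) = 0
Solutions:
 v(x) = C1 + C2*x^(7/4)


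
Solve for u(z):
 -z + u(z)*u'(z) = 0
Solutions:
 u(z) = -sqrt(C1 + z^2)
 u(z) = sqrt(C1 + z^2)


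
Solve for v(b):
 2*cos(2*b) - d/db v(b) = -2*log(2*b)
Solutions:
 v(b) = C1 + 2*b*log(b) - 2*b + 2*b*log(2) + sin(2*b)


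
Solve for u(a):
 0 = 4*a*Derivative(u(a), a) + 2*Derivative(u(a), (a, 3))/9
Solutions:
 u(a) = C1 + Integral(C2*airyai(-18^(1/3)*a) + C3*airybi(-18^(1/3)*a), a)


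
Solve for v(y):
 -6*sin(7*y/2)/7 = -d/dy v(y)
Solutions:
 v(y) = C1 - 12*cos(7*y/2)/49


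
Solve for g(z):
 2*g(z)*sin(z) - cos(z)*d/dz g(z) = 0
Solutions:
 g(z) = C1/cos(z)^2


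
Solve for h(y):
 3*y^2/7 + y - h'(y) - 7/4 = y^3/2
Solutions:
 h(y) = C1 - y^4/8 + y^3/7 + y^2/2 - 7*y/4


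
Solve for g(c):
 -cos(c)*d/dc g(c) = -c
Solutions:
 g(c) = C1 + Integral(c/cos(c), c)


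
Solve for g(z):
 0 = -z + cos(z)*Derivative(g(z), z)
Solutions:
 g(z) = C1 + Integral(z/cos(z), z)


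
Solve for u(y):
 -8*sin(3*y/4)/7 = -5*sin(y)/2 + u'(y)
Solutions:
 u(y) = C1 + 32*cos(3*y/4)/21 - 5*cos(y)/2


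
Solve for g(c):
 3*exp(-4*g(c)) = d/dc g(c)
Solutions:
 g(c) = log(-I*(C1 + 12*c)^(1/4))
 g(c) = log(I*(C1 + 12*c)^(1/4))
 g(c) = log(-(C1 + 12*c)^(1/4))
 g(c) = log(C1 + 12*c)/4


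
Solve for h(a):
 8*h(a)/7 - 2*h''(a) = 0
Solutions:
 h(a) = C1*exp(-2*sqrt(7)*a/7) + C2*exp(2*sqrt(7)*a/7)


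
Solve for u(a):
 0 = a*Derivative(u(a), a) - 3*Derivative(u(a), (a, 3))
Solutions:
 u(a) = C1 + Integral(C2*airyai(3^(2/3)*a/3) + C3*airybi(3^(2/3)*a/3), a)


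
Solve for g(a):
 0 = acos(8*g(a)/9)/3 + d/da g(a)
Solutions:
 Integral(1/acos(8*_y/9), (_y, g(a))) = C1 - a/3


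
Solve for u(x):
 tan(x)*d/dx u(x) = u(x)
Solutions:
 u(x) = C1*sin(x)


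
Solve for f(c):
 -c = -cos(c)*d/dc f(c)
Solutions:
 f(c) = C1 + Integral(c/cos(c), c)


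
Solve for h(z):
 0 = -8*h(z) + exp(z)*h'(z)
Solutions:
 h(z) = C1*exp(-8*exp(-z))


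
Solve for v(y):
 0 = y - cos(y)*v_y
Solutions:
 v(y) = C1 + Integral(y/cos(y), y)


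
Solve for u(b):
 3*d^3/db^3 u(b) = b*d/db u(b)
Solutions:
 u(b) = C1 + Integral(C2*airyai(3^(2/3)*b/3) + C3*airybi(3^(2/3)*b/3), b)


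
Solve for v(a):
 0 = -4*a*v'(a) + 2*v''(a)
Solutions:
 v(a) = C1 + C2*erfi(a)


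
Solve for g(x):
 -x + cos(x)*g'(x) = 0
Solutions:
 g(x) = C1 + Integral(x/cos(x), x)


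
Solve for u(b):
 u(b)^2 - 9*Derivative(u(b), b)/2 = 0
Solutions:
 u(b) = -9/(C1 + 2*b)


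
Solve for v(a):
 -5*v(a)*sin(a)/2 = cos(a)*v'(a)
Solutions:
 v(a) = C1*cos(a)^(5/2)


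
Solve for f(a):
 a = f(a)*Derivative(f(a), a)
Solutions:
 f(a) = -sqrt(C1 + a^2)
 f(a) = sqrt(C1 + a^2)


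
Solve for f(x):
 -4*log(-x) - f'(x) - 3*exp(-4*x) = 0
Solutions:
 f(x) = C1 - 4*x*log(-x) + 4*x + 3*exp(-4*x)/4


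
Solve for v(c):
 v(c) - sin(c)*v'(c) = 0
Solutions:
 v(c) = C1*sqrt(cos(c) - 1)/sqrt(cos(c) + 1)


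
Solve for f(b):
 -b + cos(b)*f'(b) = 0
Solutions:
 f(b) = C1 + Integral(b/cos(b), b)


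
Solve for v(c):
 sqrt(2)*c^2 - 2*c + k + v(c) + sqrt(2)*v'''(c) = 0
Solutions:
 v(c) = C3*exp(-2^(5/6)*c/2) - sqrt(2)*c^2 + 2*c - k + (C1*sin(2^(5/6)*sqrt(3)*c/4) + C2*cos(2^(5/6)*sqrt(3)*c/4))*exp(2^(5/6)*c/4)


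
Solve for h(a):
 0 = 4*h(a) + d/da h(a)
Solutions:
 h(a) = C1*exp(-4*a)


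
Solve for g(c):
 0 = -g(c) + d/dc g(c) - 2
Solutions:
 g(c) = C1*exp(c) - 2


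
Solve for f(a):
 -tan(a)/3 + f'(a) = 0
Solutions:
 f(a) = C1 - log(cos(a))/3


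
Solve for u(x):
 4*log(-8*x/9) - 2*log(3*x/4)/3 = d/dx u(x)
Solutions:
 u(x) = C1 + 10*x*log(x)/3 + x*(-9*log(3) - 10/3 + log(6)/3 + 13*log(2) + 4*I*pi)


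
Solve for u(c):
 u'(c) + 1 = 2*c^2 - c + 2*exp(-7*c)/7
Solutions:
 u(c) = C1 + 2*c^3/3 - c^2/2 - c - 2*exp(-7*c)/49


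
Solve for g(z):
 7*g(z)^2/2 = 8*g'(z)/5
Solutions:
 g(z) = -16/(C1 + 35*z)


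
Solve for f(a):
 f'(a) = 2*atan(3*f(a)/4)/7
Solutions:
 Integral(1/atan(3*_y/4), (_y, f(a))) = C1 + 2*a/7


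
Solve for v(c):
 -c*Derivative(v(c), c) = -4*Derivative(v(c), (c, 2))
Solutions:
 v(c) = C1 + C2*erfi(sqrt(2)*c/4)


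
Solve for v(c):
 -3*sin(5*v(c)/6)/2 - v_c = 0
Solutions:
 3*c/2 + 3*log(cos(5*v(c)/6) - 1)/5 - 3*log(cos(5*v(c)/6) + 1)/5 = C1


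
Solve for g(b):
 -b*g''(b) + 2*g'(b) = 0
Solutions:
 g(b) = C1 + C2*b^3


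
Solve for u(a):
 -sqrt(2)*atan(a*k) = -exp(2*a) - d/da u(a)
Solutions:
 u(a) = C1 + sqrt(2)*Piecewise((a*atan(a*k) - log(a^2*k^2 + 1)/(2*k), Ne(k, 0)), (0, True)) - exp(2*a)/2


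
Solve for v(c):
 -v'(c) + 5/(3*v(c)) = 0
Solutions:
 v(c) = -sqrt(C1 + 30*c)/3
 v(c) = sqrt(C1 + 30*c)/3


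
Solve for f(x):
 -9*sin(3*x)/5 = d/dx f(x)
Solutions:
 f(x) = C1 + 3*cos(3*x)/5


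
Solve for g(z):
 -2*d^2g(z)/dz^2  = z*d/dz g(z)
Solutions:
 g(z) = C1 + C2*erf(z/2)


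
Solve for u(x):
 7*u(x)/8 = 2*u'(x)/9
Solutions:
 u(x) = C1*exp(63*x/16)


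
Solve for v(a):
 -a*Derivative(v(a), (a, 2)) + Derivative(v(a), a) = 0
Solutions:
 v(a) = C1 + C2*a^2


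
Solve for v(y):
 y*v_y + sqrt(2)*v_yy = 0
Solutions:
 v(y) = C1 + C2*erf(2^(1/4)*y/2)


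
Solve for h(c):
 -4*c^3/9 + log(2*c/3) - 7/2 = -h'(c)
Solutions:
 h(c) = C1 + c^4/9 - c*log(c) + c*log(3/2) + 9*c/2


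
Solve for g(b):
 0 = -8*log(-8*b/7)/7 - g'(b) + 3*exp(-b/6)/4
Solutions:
 g(b) = C1 - 8*b*log(-b)/7 + 8*b*(-3*log(2) + 1 + log(7))/7 - 9*exp(-b/6)/2


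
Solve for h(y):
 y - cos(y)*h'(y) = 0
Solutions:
 h(y) = C1 + Integral(y/cos(y), y)


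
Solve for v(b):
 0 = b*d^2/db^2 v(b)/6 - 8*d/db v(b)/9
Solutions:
 v(b) = C1 + C2*b^(19/3)


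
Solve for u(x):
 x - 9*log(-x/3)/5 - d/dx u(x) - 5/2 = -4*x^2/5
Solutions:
 u(x) = C1 + 4*x^3/15 + x^2/2 - 9*x*log(-x)/5 + x*(-7 + 18*log(3))/10


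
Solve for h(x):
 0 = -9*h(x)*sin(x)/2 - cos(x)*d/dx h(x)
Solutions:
 h(x) = C1*cos(x)^(9/2)


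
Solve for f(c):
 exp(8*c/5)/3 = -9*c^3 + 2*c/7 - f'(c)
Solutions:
 f(c) = C1 - 9*c^4/4 + c^2/7 - 5*exp(8*c/5)/24


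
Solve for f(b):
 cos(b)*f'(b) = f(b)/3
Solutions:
 f(b) = C1*(sin(b) + 1)^(1/6)/(sin(b) - 1)^(1/6)


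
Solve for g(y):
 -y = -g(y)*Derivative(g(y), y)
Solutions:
 g(y) = -sqrt(C1 + y^2)
 g(y) = sqrt(C1 + y^2)


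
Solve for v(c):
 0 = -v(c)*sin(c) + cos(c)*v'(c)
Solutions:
 v(c) = C1/cos(c)


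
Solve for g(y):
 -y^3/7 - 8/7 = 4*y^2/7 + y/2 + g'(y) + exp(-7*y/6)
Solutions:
 g(y) = C1 - y^4/28 - 4*y^3/21 - y^2/4 - 8*y/7 + 6*exp(-7*y/6)/7


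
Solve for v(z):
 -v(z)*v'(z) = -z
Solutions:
 v(z) = -sqrt(C1 + z^2)
 v(z) = sqrt(C1 + z^2)


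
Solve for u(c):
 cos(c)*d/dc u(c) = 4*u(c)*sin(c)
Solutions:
 u(c) = C1/cos(c)^4


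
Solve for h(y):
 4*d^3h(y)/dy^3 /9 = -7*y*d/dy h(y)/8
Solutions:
 h(y) = C1 + Integral(C2*airyai(-126^(1/3)*y/4) + C3*airybi(-126^(1/3)*y/4), y)


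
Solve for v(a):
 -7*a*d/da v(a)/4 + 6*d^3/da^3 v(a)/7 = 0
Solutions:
 v(a) = C1 + Integral(C2*airyai(21^(2/3)*a/6) + C3*airybi(21^(2/3)*a/6), a)


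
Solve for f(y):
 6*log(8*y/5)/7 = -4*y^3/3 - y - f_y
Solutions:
 f(y) = C1 - y^4/3 - y^2/2 - 6*y*log(y)/7 - 18*y*log(2)/7 + 6*y/7 + 6*y*log(5)/7


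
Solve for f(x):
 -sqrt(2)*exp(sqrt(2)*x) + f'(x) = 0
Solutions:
 f(x) = C1 + exp(sqrt(2)*x)


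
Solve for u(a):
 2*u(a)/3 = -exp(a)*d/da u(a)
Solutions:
 u(a) = C1*exp(2*exp(-a)/3)


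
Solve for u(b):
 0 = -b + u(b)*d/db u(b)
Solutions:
 u(b) = -sqrt(C1 + b^2)
 u(b) = sqrt(C1 + b^2)


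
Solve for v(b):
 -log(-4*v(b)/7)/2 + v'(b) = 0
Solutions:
 -2*Integral(1/(log(-_y) - log(7) + 2*log(2)), (_y, v(b))) = C1 - b


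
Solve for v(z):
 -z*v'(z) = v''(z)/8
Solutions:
 v(z) = C1 + C2*erf(2*z)


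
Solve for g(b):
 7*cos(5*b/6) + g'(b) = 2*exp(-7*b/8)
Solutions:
 g(b) = C1 - 42*sin(5*b/6)/5 - 16*exp(-7*b/8)/7


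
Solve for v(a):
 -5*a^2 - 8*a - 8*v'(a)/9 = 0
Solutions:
 v(a) = C1 - 15*a^3/8 - 9*a^2/2


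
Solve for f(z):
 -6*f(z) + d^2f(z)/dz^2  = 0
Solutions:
 f(z) = C1*exp(-sqrt(6)*z) + C2*exp(sqrt(6)*z)


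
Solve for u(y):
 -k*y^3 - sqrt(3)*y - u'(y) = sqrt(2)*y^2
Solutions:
 u(y) = C1 - k*y^4/4 - sqrt(2)*y^3/3 - sqrt(3)*y^2/2


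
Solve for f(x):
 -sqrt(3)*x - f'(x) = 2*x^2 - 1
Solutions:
 f(x) = C1 - 2*x^3/3 - sqrt(3)*x^2/2 + x


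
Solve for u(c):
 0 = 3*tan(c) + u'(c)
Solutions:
 u(c) = C1 + 3*log(cos(c))


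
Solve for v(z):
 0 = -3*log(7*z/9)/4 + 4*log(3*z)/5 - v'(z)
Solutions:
 v(z) = C1 + z*log(z)/20 - 3*z*log(7)/4 - z/20 + 23*z*log(3)/10


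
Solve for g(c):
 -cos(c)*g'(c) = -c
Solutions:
 g(c) = C1 + Integral(c/cos(c), c)


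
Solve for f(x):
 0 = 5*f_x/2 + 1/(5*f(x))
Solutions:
 f(x) = -sqrt(C1 - 4*x)/5
 f(x) = sqrt(C1 - 4*x)/5


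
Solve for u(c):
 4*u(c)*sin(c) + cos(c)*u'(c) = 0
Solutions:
 u(c) = C1*cos(c)^4


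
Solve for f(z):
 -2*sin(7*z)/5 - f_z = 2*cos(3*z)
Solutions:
 f(z) = C1 - 2*sin(3*z)/3 + 2*cos(7*z)/35


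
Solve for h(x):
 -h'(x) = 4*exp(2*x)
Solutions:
 h(x) = C1 - 2*exp(2*x)


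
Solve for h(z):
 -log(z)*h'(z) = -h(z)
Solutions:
 h(z) = C1*exp(li(z))


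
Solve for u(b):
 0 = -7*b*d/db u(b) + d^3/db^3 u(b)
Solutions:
 u(b) = C1 + Integral(C2*airyai(7^(1/3)*b) + C3*airybi(7^(1/3)*b), b)
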